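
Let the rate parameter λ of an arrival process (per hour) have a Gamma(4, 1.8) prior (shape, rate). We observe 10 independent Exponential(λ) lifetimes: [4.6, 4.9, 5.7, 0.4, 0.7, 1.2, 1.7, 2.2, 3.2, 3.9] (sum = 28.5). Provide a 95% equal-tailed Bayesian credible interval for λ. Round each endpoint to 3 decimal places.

[0.253, 0.734]

Posterior: Gamma(4+10, 1.8+28.5) = Gamma(14, 30.3) (shape, rate).
Equal-tailed 95% interval: Gamma(14, 30.3) quantiles at 0.025 and 0.975.
Posterior mean ≈ 0.462, SD ≈ 0.123; a Normal approximation gives roughly [0.220, 0.704].
Exact: lower = 0.253; upper = 0.734.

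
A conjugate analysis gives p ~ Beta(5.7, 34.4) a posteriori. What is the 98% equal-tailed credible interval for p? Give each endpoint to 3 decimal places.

Posterior: Beta(5.7, 34.4).
Equal-tailed 98% interval: the 0.01 and 0.99 quantiles of Beta(5.7, 34.4).
Posterior mean ≈ 0.142, SD ≈ 0.054; a Normal approximation gives roughly [0.015, 0.269].
Exact: F⁻¹(0.01) = 0.043; F⁻¹(0.99) = 0.292.

[0.043, 0.292]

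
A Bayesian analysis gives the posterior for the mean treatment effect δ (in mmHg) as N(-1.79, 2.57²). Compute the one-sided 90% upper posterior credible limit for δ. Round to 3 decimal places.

Need U with P(δ ≤ U) = 0.90: U = -1.79 + z_{0.1}·2.57.
z = 1.282; U = -1.79 + 1.282 × 2.57 = 1.504.

1.504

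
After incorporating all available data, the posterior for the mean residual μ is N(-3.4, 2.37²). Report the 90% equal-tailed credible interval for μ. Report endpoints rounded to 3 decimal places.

[-7.298, 0.498]

The posterior is symmetric, so the 90% equal-tailed interval is μ = -3.4 ± z·2.37 with z = 1.645.
Half-width: 1.645 × 2.37 = 3.898.
-3.4 − 3.898 = -7.298; -3.4 + 3.898 = 0.498.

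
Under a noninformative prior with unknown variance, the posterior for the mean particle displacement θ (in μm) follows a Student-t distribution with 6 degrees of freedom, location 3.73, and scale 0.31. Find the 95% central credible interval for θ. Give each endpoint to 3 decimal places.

The t_6 distribution is symmetric; the 95% interval is 3.73 ± t·0.31 with t_{0.975,6} = 2.447.
Half-width: 2.447 × 0.31 = 0.759.
3.73 − 0.759 = 2.971; 3.73 + 0.759 = 4.489.

[2.971, 4.489]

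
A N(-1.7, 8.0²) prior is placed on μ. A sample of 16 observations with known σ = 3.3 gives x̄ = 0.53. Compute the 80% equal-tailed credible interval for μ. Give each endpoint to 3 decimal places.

Posterior precision = 1/8.0² + 16/3.3² = 0.0156 + 1.4692 = 1.4849, so posterior SD = 0.8206.
Posterior mean = (-1.7/8.0² + 16·0.53/3.3²) / 1.4849 = 0.5065.
Interval: 0.5065 ± 1.282 × 0.8206 → [-0.545, 1.558].

[-0.545, 1.558]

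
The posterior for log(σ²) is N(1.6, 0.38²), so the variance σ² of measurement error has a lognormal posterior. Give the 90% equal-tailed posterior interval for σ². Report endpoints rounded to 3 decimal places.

[2.651, 9.254]

On the log scale the 90% interval is 1.6 ± 1.645 × 0.38 = [0.9750, 2.2250].
Exponentiate: [e^0.9750, e^2.2250] = [2.651, 9.254].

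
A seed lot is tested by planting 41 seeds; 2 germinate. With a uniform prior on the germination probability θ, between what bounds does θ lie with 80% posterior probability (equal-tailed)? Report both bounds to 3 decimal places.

Posterior: Beta(1+2, 1+39) = Beta(3, 40).
Equal-tailed 80% interval: the 0.1 and 0.9 quantiles of Beta(3, 40).
Posterior mean ≈ 0.070, SD ≈ 0.038; a Normal approximation gives roughly [0.021, 0.119].
Exact: F⁻¹(0.1) = 0.027; F⁻¹(0.9) = 0.122.

[0.027, 0.122]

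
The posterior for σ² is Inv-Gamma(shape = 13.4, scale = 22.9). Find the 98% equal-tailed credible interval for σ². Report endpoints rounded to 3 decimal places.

[0.981, 3.594]

Inverse-Gamma(13.4, 22.9) quantiles: F⁻¹(0.01) and F⁻¹(0.99).
Equivalently, 1/σ² ~ Gamma(13.4, rate = 22.9); invert its 0.99 and 0.01 quantiles.
Posterior mean ≈ 1.847, SD ≈ 0.547; a Normal approximation gives roughly [0.574, 3.119].
Exact: lower = 0.981; upper = 3.594.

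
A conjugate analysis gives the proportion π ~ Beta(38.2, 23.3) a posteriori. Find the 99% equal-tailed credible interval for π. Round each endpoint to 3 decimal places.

Posterior: Beta(38.2, 23.3).
Equal-tailed 99% interval: the 0.005 and 0.995 quantiles of Beta(38.2, 23.3).
Posterior mean ≈ 0.621, SD ≈ 0.061; a Normal approximation gives roughly [0.463, 0.779].
Exact: F⁻¹(0.005) = 0.458; F⁻¹(0.995) = 0.770.

[0.458, 0.770]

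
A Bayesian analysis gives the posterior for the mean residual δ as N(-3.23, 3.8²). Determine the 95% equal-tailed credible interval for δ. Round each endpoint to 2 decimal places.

The posterior is symmetric, so the 95% equal-tailed interval is δ = -3.23 ± z·3.8 with z = 1.960.
Half-width: 1.960 × 3.8 = 7.45.
-3.23 − 7.45 = -10.68; -3.23 + 7.45 = 4.22.

[-10.68, 4.22]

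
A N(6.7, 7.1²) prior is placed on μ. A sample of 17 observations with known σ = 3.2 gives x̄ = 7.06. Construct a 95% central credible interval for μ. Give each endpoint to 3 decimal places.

[5.544, 8.568]

Posterior precision = 1/7.1² + 17/3.2² = 0.0198 + 1.6602 = 1.6800, so posterior SD = 0.7715.
Posterior mean = (6.7/7.1² + 17·7.06/3.2²) / 1.6800 = 7.0557.
Interval: 7.0557 ± 1.960 × 0.7715 → [5.544, 8.568].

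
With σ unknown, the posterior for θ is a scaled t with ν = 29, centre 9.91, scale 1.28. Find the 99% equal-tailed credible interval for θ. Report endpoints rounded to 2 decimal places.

[6.38, 13.44]

The t_29 distribution is symmetric; the 99% interval is 9.91 ± t·1.28 with t_{0.995,29} = 2.756.
Half-width: 2.756 × 1.28 = 3.53.
9.91 − 3.53 = 6.38; 9.91 + 3.53 = 13.44.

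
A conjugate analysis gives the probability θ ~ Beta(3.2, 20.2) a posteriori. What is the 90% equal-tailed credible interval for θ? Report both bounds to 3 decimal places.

Posterior: Beta(3.2, 20.2).
Equal-tailed 90% interval: the 0.05 and 0.95 quantiles of Beta(3.2, 20.2).
Posterior mean ≈ 0.137, SD ≈ 0.070; a Normal approximation gives roughly [0.022, 0.251].
Exact: F⁻¹(0.05) = 0.042; F⁻¹(0.95) = 0.267.

[0.042, 0.267]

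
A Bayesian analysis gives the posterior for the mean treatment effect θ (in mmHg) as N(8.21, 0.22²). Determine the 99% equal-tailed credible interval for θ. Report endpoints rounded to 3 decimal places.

The posterior is symmetric, so the 99% equal-tailed interval is θ = 8.21 ± z·0.22 with z = 2.576.
Half-width: 2.576 × 0.22 = 0.567.
8.21 − 0.567 = 7.643; 8.21 + 0.567 = 8.777.

[7.643, 8.777]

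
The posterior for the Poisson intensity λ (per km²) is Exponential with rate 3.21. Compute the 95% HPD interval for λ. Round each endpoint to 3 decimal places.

The exponential density is strictly decreasing on [0, ∞), so the HPD interval is anchored at 0: [0, q] with P(λ ≤ q) = 0.95.
q = −ln(1 − 0.95) / 3.21 = 2.9957 / 3.21 = 0.933.

[0.000, 0.933]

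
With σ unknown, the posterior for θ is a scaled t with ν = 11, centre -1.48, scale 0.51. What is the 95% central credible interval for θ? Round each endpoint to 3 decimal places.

The t_11 distribution is symmetric; the 95% interval is -1.48 ± t·0.51 with t_{0.975,11} = 2.201.
Half-width: 2.201 × 0.51 = 1.123.
-1.48 − 1.123 = -2.603; -1.48 + 1.123 = -0.357.

[-2.603, -0.357]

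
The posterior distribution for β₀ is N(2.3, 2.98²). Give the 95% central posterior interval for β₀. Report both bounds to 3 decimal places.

[-3.541, 8.141]

The posterior is symmetric, so the 95% equal-tailed interval is β₀ = 2.3 ± z·2.98 with z = 1.960.
Half-width: 1.960 × 2.98 = 5.841.
2.3 − 5.841 = -3.541; 2.3 + 5.841 = 8.141.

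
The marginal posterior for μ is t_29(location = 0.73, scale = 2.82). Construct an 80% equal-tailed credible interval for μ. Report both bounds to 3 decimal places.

[-2.968, 4.428]

The t_29 distribution is symmetric; the 80% interval is 0.73 ± t·2.82 with t_{0.9,29} = 1.311.
Half-width: 1.311 × 2.82 = 3.698.
0.73 − 3.698 = -2.968; 0.73 + 3.698 = 4.428.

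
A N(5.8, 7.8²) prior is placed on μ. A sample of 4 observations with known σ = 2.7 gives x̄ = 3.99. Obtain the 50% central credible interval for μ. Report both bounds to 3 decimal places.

[3.145, 4.940]

Posterior precision = 1/7.8² + 4/2.7² = 0.0164 + 0.5487 = 0.5651, so posterior SD = 1.3302.
Posterior mean = (5.8/7.8² + 4·3.99/2.7²) / 0.5651 = 4.0426.
Interval: 4.0426 ± 0.674 × 1.3302 → [3.145, 4.940].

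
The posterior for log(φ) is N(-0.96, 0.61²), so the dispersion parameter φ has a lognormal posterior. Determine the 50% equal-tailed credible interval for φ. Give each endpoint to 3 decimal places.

On the log scale the 50% interval is -0.96 ± 0.674 × 0.61 = [-1.3714, -0.5486].
Exponentiate: [e^-1.3714, e^-0.5486] = [0.254, 0.578].

[0.254, 0.578]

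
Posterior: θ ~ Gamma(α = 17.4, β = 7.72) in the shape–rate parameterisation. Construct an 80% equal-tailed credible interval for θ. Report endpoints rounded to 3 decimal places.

Posterior: Gamma(shape 17.4, rate 7.72).
Equal-tailed 80% interval: Gamma(17.4, 7.72) quantiles at 0.1 and 0.9.
Posterior mean ≈ 2.254, SD ≈ 0.540; a Normal approximation gives roughly [1.561, 2.946].
Exact: lower = 1.595; upper = 2.968.

[1.595, 2.968]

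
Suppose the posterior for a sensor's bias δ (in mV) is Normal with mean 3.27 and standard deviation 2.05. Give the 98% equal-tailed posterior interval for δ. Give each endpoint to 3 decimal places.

[-1.499, 8.039]

The posterior is symmetric, so the 98% equal-tailed interval is δ = 3.27 ± z·2.05 with z = 2.326.
Half-width: 2.326 × 2.05 = 4.769.
3.27 − 4.769 = -1.499; 3.27 + 4.769 = 8.039.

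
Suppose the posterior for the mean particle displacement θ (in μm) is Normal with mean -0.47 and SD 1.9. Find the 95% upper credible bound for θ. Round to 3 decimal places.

2.655

Need U with P(θ ≤ U) = 0.95: U = -0.47 + z_{0.05}·1.9.
z = 1.645; U = -0.47 + 1.645 × 1.9 = 2.655.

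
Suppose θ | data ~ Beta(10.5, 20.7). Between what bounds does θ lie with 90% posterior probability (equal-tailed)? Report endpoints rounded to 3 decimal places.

Posterior: Beta(10.5, 20.7).
Equal-tailed 90% interval: the 0.05 and 0.95 quantiles of Beta(10.5, 20.7).
Posterior mean ≈ 0.337, SD ≈ 0.083; a Normal approximation gives roughly [0.200, 0.474].
Exact: F⁻¹(0.05) = 0.206; F⁻¹(0.95) = 0.480.

[0.206, 0.480]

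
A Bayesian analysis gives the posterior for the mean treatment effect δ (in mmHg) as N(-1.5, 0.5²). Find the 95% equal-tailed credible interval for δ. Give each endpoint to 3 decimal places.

The posterior is symmetric, so the 95% equal-tailed interval is δ = -1.5 ± z·0.5 with z = 1.960.
Half-width: 1.960 × 0.5 = 0.980.
-1.5 − 0.980 = -2.480; -1.5 + 0.980 = -0.520.

[-2.480, -0.520]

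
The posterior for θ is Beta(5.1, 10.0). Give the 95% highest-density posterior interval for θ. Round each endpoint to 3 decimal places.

[0.119, 0.568]

The posterior is unimodal and skewed, so the HPD interval has equal density at both endpoints and is the shortest 95% interval.
Solving f(0.119) = f(0.568) with F(0.568) − F(0.119) = 0.95 gives [0.119, 0.568].
For comparison, the equal-tailed interval is [0.131, 0.585]; the HPD is narrower and shifted toward the mode.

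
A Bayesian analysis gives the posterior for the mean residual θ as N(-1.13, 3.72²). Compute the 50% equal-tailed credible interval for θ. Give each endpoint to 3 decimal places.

[-3.639, 1.379]

The posterior is symmetric, so the 50% equal-tailed interval is θ = -1.13 ± z·3.72 with z = 0.674.
Half-width: 0.674 × 3.72 = 2.509.
-1.13 − 2.509 = -3.639; -1.13 + 2.509 = 1.379.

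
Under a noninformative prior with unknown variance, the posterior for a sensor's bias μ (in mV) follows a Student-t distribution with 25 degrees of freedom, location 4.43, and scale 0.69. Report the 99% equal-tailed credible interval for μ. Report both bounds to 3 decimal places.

The t_25 distribution is symmetric; the 99% interval is 4.43 ± t·0.69 with t_{0.995,25} = 2.787.
Half-width: 2.787 × 0.69 = 1.923.
4.43 − 1.923 = 2.507; 4.43 + 1.923 = 6.353.

[2.507, 6.353]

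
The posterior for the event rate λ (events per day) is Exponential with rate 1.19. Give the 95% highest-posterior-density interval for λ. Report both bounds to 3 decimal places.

[0.000, 2.517]

The exponential density is strictly decreasing on [0, ∞), so the HPD interval is anchored at 0: [0, q] with P(λ ≤ q) = 0.95.
q = −ln(1 − 0.95) / 1.19 = 2.9957 / 1.19 = 2.517.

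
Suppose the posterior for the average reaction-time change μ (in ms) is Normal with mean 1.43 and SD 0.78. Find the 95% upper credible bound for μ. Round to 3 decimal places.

Need U with P(μ ≤ U) = 0.95: U = 1.43 + z_{0.05}·0.78.
z = 1.645; U = 1.43 + 1.645 × 0.78 = 2.713.

2.713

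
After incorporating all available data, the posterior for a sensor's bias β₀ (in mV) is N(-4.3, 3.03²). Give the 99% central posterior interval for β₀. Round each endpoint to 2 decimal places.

[-12.10, 3.50]

The posterior is symmetric, so the 99% equal-tailed interval is β₀ = -4.3 ± z·3.03 with z = 2.576.
Half-width: 2.576 × 3.03 = 7.80.
-4.3 − 7.80 = -12.10; -4.3 + 7.80 = 3.50.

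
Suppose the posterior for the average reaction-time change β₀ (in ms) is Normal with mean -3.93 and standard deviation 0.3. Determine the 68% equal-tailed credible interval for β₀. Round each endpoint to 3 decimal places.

[-4.228, -3.632]

The posterior is symmetric, so the 68% equal-tailed interval is β₀ = -3.93 ± z·0.3 with z = 0.994.
Half-width: 0.994 × 0.3 = 0.298.
-3.93 − 0.298 = -4.228; -3.93 + 0.298 = -3.632.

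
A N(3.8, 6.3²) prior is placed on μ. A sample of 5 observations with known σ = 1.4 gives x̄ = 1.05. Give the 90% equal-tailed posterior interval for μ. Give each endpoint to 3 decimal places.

[0.052, 2.102]

Posterior precision = 1/6.3² + 5/1.4² = 0.0252 + 2.5510 = 2.5762, so posterior SD = 0.6230.
Posterior mean = (3.8/6.3² + 5·1.05/1.4²) / 2.5762 = 1.0769.
Interval: 1.0769 ± 1.645 × 0.6230 → [0.052, 2.102].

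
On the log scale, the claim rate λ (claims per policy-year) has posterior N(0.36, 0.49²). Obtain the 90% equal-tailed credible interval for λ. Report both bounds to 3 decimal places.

On the log scale the 90% interval is 0.36 ± 1.645 × 0.49 = [-0.4460, 1.1660].
Exponentiate: [e^-0.4460, e^1.1660] = [0.640, 3.209].

[0.640, 3.209]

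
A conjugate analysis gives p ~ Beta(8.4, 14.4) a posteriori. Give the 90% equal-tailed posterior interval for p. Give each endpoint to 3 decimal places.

Posterior: Beta(8.4, 14.4).
Equal-tailed 90% interval: the 0.05 and 0.95 quantiles of Beta(8.4, 14.4).
Posterior mean ≈ 0.368, SD ≈ 0.099; a Normal approximation gives roughly [0.206, 0.531].
Exact: F⁻¹(0.05) = 0.212; F⁻¹(0.95) = 0.538.

[0.212, 0.538]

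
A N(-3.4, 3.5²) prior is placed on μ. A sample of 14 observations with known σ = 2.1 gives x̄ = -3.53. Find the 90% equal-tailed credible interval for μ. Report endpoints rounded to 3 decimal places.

Posterior precision = 1/3.5² + 14/2.1² = 0.0816 + 3.1746 = 3.2562, so posterior SD = 0.5542.
Posterior mean = (-3.4/3.5² + 14·-3.53/2.1²) / 3.2562 = -3.5267.
Interval: -3.5267 ± 1.645 × 0.5542 → [-4.438, -2.615].

[-4.438, -2.615]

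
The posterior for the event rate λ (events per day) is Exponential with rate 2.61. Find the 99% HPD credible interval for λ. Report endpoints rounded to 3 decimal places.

The exponential density is strictly decreasing on [0, ∞), so the HPD interval is anchored at 0: [0, q] with P(λ ≤ q) = 0.99.
q = −ln(1 − 0.99) / 2.61 = 4.6052 / 2.61 = 1.764.

[0.000, 1.764]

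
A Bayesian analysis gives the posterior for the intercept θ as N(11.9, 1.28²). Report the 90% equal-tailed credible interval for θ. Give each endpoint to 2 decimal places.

[9.79, 14.01]

The posterior is symmetric, so the 90% equal-tailed interval is θ = 11.9 ± z·1.28 with z = 1.645.
Half-width: 1.645 × 1.28 = 2.11.
11.9 − 2.11 = 9.79; 11.9 + 2.11 = 14.01.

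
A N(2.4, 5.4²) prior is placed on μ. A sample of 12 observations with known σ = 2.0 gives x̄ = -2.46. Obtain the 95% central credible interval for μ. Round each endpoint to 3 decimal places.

Posterior precision = 1/5.4² + 12/2.0² = 0.0343 + 3.0000 = 3.0343, so posterior SD = 0.5741.
Posterior mean = (2.4/5.4² + 12·-2.46/2.0²) / 3.0343 = -2.4051.
Interval: -2.4051 ± 1.960 × 0.5741 → [-3.530, -1.280].

[-3.530, -1.280]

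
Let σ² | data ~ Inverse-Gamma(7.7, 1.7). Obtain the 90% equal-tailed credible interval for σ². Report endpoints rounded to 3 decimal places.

Inverse-Gamma(7.7, 1.7) quantiles: F⁻¹(0.05) and F⁻¹(0.95).
Equivalently, 1/σ² ~ Gamma(7.7, rate = 1.7); invert its 0.95 and 0.05 quantiles.
Posterior mean ≈ 0.254, SD ≈ 0.106; a Normal approximation gives roughly [0.079, 0.429].
Exact: lower = 0.133; upper = 0.451.

[0.133, 0.451]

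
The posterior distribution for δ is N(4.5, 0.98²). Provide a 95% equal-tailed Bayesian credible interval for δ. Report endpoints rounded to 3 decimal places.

[2.579, 6.421]

The posterior is symmetric, so the 95% equal-tailed interval is δ = 4.5 ± z·0.98 with z = 1.960.
Half-width: 1.960 × 0.98 = 1.921.
4.5 − 1.921 = 2.579; 4.5 + 1.921 = 6.421.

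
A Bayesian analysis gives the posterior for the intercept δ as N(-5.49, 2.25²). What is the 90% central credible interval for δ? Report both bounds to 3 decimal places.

[-9.191, -1.789]

The posterior is symmetric, so the 90% equal-tailed interval is δ = -5.49 ± z·2.25 with z = 1.645.
Half-width: 1.645 × 2.25 = 3.701.
-5.49 − 3.701 = -9.191; -5.49 + 3.701 = -1.789.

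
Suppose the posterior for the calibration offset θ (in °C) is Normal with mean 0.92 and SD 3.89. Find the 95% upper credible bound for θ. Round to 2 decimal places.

Need U with P(θ ≤ U) = 0.95: U = 0.92 + z_{0.05}·3.89.
z = 1.645; U = 0.92 + 1.645 × 3.89 = 7.32.

7.32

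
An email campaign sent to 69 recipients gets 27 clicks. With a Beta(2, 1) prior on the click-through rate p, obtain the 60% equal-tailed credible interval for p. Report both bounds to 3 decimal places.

Posterior: Beta(2+27, 1+42) = Beta(29, 43).
Equal-tailed 60% interval: the 0.2 and 0.8 quantiles of Beta(29, 43).
Posterior mean ≈ 0.403, SD ≈ 0.057; a Normal approximation gives roughly [0.354, 0.451].
Exact: F⁻¹(0.2) = 0.354; F⁻¹(0.8) = 0.451.

[0.354, 0.451]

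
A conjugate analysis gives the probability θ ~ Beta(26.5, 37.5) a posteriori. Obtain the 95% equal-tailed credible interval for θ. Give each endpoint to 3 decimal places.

Posterior: Beta(26.5, 37.5).
Equal-tailed 95% interval: the 0.025 and 0.975 quantiles of Beta(26.5, 37.5).
Posterior mean ≈ 0.414, SD ≈ 0.061; a Normal approximation gives roughly [0.294, 0.534].
Exact: F⁻¹(0.025) = 0.297; F⁻¹(0.975) = 0.536.

[0.297, 0.536]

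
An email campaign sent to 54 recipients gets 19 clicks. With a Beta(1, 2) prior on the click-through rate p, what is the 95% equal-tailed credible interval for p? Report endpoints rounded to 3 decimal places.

Posterior: Beta(1+19, 2+35) = Beta(20, 37).
Equal-tailed 95% interval: the 0.025 and 0.975 quantiles of Beta(20, 37).
Posterior mean ≈ 0.351, SD ≈ 0.063; a Normal approximation gives roughly [0.228, 0.474].
Exact: F⁻¹(0.025) = 0.234; F⁻¹(0.975) = 0.478.

[0.234, 0.478]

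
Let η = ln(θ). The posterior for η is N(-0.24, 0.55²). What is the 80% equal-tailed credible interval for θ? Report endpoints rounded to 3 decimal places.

On the log scale the 80% interval is -0.24 ± 1.282 × 0.55 = [-0.9449, 0.4649].
Exponentiate: [e^-0.9449, e^0.4649] = [0.389, 1.592].

[0.389, 1.592]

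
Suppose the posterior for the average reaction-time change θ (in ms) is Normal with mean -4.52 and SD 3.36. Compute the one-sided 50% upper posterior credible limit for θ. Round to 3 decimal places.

Need U with P(θ ≤ U) = 0.50: U = -4.52 + z_{0.5}·3.36.
z = 0.000; U = -4.52 + 0.000 × 3.36 = -4.520.

-4.520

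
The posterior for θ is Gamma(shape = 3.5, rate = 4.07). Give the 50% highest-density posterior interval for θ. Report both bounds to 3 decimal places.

[0.382, 0.926]

The posterior is unimodal and skewed, so the HPD interval has equal density at both endpoints and is the shortest 50% interval.
Solving f(0.382) = f(0.926) with F(0.926) − F(0.382) = 0.50 gives [0.382, 0.926].
For comparison, the equal-tailed interval is [0.523, 1.110]; the HPD is narrower and shifted toward the mode.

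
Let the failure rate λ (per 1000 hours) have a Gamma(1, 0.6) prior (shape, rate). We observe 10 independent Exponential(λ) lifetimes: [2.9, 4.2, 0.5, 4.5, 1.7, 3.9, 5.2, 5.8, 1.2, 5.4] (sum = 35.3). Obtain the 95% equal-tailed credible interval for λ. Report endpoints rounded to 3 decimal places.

Posterior: Gamma(1+10, 0.6+35.3) = Gamma(11, 35.9) (shape, rate).
Equal-tailed 95% interval: Gamma(11, 35.9) quantiles at 0.025 and 0.975.
Posterior mean ≈ 0.306, SD ≈ 0.092; a Normal approximation gives roughly [0.125, 0.487].
Exact: lower = 0.153; upper = 0.512.

[0.153, 0.512]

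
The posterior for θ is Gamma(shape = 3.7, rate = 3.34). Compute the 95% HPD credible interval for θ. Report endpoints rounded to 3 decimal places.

The posterior is unimodal and skewed, so the HPD interval has equal density at both endpoints and is the shortest 95% interval.
Solving f(0.173) = f(2.243) with F(2.243) − F(0.173) = 0.95 gives [0.173, 2.243].
For comparison, the equal-tailed interval is [0.282, 2.489]; the HPD is narrower and shifted toward the mode.

[0.173, 2.243]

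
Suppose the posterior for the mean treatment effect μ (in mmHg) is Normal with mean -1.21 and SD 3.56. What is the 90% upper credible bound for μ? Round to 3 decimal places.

3.352

Need U with P(μ ≤ U) = 0.90: U = -1.21 + z_{0.1}·3.56.
z = 1.282; U = -1.21 + 1.282 × 3.56 = 3.352.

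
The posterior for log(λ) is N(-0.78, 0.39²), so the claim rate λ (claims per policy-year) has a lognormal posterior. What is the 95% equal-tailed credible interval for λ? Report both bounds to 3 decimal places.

[0.213, 0.985]

On the log scale the 95% interval is -0.78 ± 1.960 × 0.39 = [-1.5444, -0.0156].
Exponentiate: [e^-1.5444, e^-0.0156] = [0.213, 0.985].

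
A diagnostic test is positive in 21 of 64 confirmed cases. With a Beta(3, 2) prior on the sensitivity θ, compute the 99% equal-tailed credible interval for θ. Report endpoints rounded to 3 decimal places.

Posterior: Beta(3+21, 2+43) = Beta(24, 45).
Equal-tailed 99% interval: the 0.005 and 0.995 quantiles of Beta(24, 45).
Posterior mean ≈ 0.348, SD ≈ 0.057; a Normal approximation gives roughly [0.201, 0.494].
Exact: F⁻¹(0.005) = 0.211; F⁻¹(0.995) = 0.501.

[0.211, 0.501]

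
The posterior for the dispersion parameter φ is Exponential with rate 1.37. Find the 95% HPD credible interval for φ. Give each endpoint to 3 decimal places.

The exponential density is strictly decreasing on [0, ∞), so the HPD interval is anchored at 0: [0, q] with P(φ ≤ q) = 0.95.
q = −ln(1 − 0.95) / 1.37 = 2.9957 / 1.37 = 2.187.

[0.000, 2.187]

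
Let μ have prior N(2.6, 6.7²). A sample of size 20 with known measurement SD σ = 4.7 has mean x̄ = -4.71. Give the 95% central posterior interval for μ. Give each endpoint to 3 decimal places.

[-6.569, -2.500]

Posterior precision = 1/6.7² + 20/4.7² = 0.0223 + 0.9054 = 0.9277, so posterior SD = 1.0383.
Posterior mean = (2.6/6.7² + 20·-4.71/4.7²) / 0.9277 = -4.5345.
Interval: -4.5345 ± 1.960 × 1.0383 → [-6.569, -2.500].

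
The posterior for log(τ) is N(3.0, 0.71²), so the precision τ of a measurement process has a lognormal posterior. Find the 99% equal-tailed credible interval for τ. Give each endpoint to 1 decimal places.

On the log scale the 99% interval is 3.0 ± 2.576 × 0.71 = [1.1712, 4.8288].
Exponentiate: [e^1.1712, e^4.8288] = [3.2, 125.1].

[3.2, 125.1]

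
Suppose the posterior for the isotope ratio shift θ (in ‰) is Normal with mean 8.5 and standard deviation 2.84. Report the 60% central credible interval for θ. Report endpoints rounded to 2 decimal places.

[6.11, 10.89]

The posterior is symmetric, so the 60% equal-tailed interval is θ = 8.5 ± z·2.84 with z = 0.842.
Half-width: 0.842 × 2.84 = 2.39.
8.5 − 2.39 = 6.11; 8.5 + 2.39 = 10.89.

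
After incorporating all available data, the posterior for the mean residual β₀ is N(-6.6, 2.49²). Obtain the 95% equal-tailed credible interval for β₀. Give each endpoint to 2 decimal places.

[-11.48, -1.72]

The posterior is symmetric, so the 95% equal-tailed interval is β₀ = -6.6 ± z·2.49 with z = 1.960.
Half-width: 1.960 × 2.49 = 4.88.
-6.6 − 4.88 = -11.48; -6.6 + 4.88 = -1.72.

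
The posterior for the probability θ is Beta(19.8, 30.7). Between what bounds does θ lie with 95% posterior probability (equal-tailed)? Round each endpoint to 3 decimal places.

[0.263, 0.529]

Posterior: Beta(19.8, 30.7).
Equal-tailed 95% interval: the 0.025 and 0.975 quantiles of Beta(19.8, 30.7).
Posterior mean ≈ 0.392, SD ≈ 0.068; a Normal approximation gives roughly [0.259, 0.525].
Exact: F⁻¹(0.025) = 0.263; F⁻¹(0.975) = 0.529.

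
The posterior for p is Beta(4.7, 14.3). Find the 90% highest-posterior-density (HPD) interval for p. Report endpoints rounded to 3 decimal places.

[0.090, 0.399]

The posterior is unimodal and skewed, so the HPD interval has equal density at both endpoints and is the shortest 90% interval.
Solving f(0.090) = f(0.399) with F(0.399) − F(0.090) = 0.90 gives [0.090, 0.399].
For comparison, the equal-tailed interval is [0.105, 0.421]; the HPD is narrower and shifted toward the mode.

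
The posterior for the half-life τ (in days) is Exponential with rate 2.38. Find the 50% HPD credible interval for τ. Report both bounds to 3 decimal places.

[0.000, 0.291]

The exponential density is strictly decreasing on [0, ∞), so the HPD interval is anchored at 0: [0, q] with P(τ ≤ q) = 0.50.
q = −ln(1 − 0.50) / 2.38 = 0.6931 / 2.38 = 0.291.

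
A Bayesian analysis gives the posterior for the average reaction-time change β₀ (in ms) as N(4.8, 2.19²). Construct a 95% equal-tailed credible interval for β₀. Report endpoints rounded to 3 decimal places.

[0.508, 9.092]

The posterior is symmetric, so the 95% equal-tailed interval is β₀ = 4.8 ± z·2.19 with z = 1.960.
Half-width: 1.960 × 2.19 = 4.292.
4.8 − 4.292 = 0.508; 4.8 + 4.292 = 9.092.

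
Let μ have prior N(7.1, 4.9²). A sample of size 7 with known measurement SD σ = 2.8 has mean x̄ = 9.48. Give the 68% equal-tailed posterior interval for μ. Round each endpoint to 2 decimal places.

Posterior precision = 1/4.9² + 7/2.8² = 0.0416 + 0.8929 = 0.9345, so posterior SD = 1.0344.
Posterior mean = (7.1/4.9² + 7·9.48/2.8²) / 0.9345 = 9.3739.
Interval: 9.3739 ± 0.994 × 1.0344 → [8.35, 10.40].

[8.35, 10.40]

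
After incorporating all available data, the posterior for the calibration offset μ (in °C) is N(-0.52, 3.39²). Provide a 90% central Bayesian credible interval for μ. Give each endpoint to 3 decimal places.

[-6.096, 5.056]

The posterior is symmetric, so the 90% equal-tailed interval is μ = -0.52 ± z·3.39 with z = 1.645.
Half-width: 1.645 × 3.39 = 5.576.
-0.52 − 5.576 = -6.096; -0.52 + 5.576 = 5.056.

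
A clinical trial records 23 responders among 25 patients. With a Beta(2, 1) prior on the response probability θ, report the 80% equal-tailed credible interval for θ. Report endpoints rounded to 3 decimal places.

[0.815, 0.958]

Posterior: Beta(2+23, 1+2) = Beta(25, 3).
Equal-tailed 80% interval: the 0.1 and 0.9 quantiles of Beta(25, 3).
Posterior mean ≈ 0.893, SD ≈ 0.057; a Normal approximation gives roughly [0.819, 0.966].
Exact: F⁻¹(0.1) = 0.815; F⁻¹(0.9) = 0.958.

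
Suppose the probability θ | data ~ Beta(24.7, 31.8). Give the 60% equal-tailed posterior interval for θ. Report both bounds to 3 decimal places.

Posterior: Beta(24.7, 31.8).
Equal-tailed 60% interval: the 0.2 and 0.8 quantiles of Beta(24.7, 31.8).
Posterior mean ≈ 0.437, SD ≈ 0.065; a Normal approximation gives roughly [0.382, 0.492].
Exact: F⁻¹(0.2) = 0.381; F⁻¹(0.8) = 0.493.

[0.381, 0.493]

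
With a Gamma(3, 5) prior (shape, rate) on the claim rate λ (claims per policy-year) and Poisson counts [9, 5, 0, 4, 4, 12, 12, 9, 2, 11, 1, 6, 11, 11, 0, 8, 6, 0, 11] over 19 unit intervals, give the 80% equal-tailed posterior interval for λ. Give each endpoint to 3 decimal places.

[4.621, 5.814]

Posterior: Gamma(3+122, 5+19) = Gamma(125, 24) (shape, rate).
Equal-tailed 80% interval: Gamma(125, 24) quantiles at 0.1 and 0.9.
Posterior mean ≈ 5.208, SD ≈ 0.466; a Normal approximation gives roughly [4.611, 5.805].
Exact: lower = 4.621; upper = 5.814.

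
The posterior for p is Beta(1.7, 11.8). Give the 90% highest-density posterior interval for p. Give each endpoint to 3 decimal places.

[0.003, 0.249]

The posterior is unimodal and skewed, so the HPD interval has equal density at both endpoints and is the shortest 90% interval.
Solving f(0.003) = f(0.249) with F(0.249) − F(0.003) = 0.90 gives [0.003, 0.249].
For comparison, the equal-tailed interval is [0.020, 0.295]; the HPD is narrower and shifted toward the mode.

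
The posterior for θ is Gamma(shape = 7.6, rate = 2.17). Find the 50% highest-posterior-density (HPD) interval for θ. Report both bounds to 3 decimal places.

[2.303, 3.923]

The posterior is unimodal and skewed, so the HPD interval has equal density at both endpoints and is the shortest 50% interval.
Solving f(2.303) = f(3.923) with F(3.923) − F(2.303) = 0.50 gives [2.303, 3.923].
For comparison, the equal-tailed interval is [2.583, 4.256]; the HPD is narrower and shifted toward the mode.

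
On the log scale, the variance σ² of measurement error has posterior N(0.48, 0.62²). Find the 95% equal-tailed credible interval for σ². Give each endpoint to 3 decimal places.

[0.479, 5.448]

On the log scale the 95% interval is 0.48 ± 1.960 × 0.62 = [-0.7352, 1.6952].
Exponentiate: [e^-0.7352, e^1.6952] = [0.479, 5.448].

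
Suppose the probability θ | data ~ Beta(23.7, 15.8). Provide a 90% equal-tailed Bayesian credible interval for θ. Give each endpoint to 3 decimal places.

[0.470, 0.724]

Posterior: Beta(23.7, 15.8).
Equal-tailed 90% interval: the 0.05 and 0.95 quantiles of Beta(23.7, 15.8).
Posterior mean ≈ 0.600, SD ≈ 0.077; a Normal approximation gives roughly [0.473, 0.727].
Exact: F⁻¹(0.05) = 0.470; F⁻¹(0.95) = 0.724.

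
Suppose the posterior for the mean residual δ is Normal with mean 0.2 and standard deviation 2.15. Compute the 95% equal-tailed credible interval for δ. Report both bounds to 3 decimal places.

The posterior is symmetric, so the 95% equal-tailed interval is δ = 0.2 ± z·2.15 with z = 1.960.
Half-width: 1.960 × 2.15 = 4.214.
0.2 − 4.214 = -4.014; 0.2 + 4.214 = 4.414.

[-4.014, 4.414]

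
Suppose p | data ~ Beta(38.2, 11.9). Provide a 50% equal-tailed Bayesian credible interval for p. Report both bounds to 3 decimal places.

Posterior: Beta(38.2, 11.9).
Equal-tailed 50% interval: the 0.25 and 0.75 quantiles of Beta(38.2, 11.9).
Posterior mean ≈ 0.762, SD ≈ 0.060; a Normal approximation gives roughly [0.722, 0.803].
Exact: F⁻¹(0.25) = 0.724; F⁻¹(0.75) = 0.805.

[0.724, 0.805]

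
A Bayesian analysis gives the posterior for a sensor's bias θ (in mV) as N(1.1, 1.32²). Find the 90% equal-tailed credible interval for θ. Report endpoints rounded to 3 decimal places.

[-1.071, 3.271]

The posterior is symmetric, so the 90% equal-tailed interval is θ = 1.1 ± z·1.32 with z = 1.645.
Half-width: 1.645 × 1.32 = 2.171.
1.1 − 2.171 = -1.071; 1.1 + 2.171 = 3.271.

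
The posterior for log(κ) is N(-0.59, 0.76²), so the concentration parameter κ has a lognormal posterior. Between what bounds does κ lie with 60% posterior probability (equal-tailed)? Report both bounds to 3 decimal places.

On the log scale the 60% interval is -0.59 ± 0.842 × 0.76 = [-1.2296, 0.0496].
Exponentiate: [e^-1.2296, e^0.0496] = [0.292, 1.051].

[0.292, 1.051]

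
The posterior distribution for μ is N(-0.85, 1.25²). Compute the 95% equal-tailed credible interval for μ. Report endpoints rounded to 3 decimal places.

[-3.300, 1.600]

The posterior is symmetric, so the 95% equal-tailed interval is μ = -0.85 ± z·1.25 with z = 1.960.
Half-width: 1.960 × 1.25 = 2.450.
-0.85 − 2.450 = -3.300; -0.85 + 2.450 = 1.600.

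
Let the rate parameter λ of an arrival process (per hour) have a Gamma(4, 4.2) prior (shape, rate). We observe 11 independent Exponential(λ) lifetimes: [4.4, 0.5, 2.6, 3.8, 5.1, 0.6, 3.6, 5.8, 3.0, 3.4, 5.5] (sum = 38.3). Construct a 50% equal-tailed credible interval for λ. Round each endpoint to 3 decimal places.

Posterior: Gamma(4+11, 4.2+38.3) = Gamma(15, 42.5) (shape, rate).
Equal-tailed 50% interval: Gamma(15, 42.5) quantiles at 0.25 and 0.75.
Posterior mean ≈ 0.353, SD ≈ 0.091; a Normal approximation gives roughly [0.291, 0.414].
Exact: lower = 0.288; upper = 0.409.

[0.288, 0.409]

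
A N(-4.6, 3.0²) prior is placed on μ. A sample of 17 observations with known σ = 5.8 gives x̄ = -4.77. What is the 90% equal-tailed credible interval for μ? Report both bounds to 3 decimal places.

Posterior precision = 1/3.0² + 17/5.8² = 0.1111 + 0.5054 = 0.6165, so posterior SD = 1.2736.
Posterior mean = (-4.6/3.0² + 17·-4.77/5.8²) / 0.6165 = -4.7394.
Interval: -4.7394 ± 1.645 × 1.2736 → [-6.834, -2.644].

[-6.834, -2.644]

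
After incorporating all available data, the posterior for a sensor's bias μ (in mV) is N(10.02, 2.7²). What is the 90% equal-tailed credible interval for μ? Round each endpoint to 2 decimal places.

The posterior is symmetric, so the 90% equal-tailed interval is μ = 10.02 ± z·2.7 with z = 1.645.
Half-width: 1.645 × 2.7 = 4.44.
10.02 − 4.44 = 5.58; 10.02 + 4.44 = 14.46.

[5.58, 14.46]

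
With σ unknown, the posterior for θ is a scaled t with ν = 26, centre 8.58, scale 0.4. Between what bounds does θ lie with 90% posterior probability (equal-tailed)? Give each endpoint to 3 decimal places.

The t_26 distribution is symmetric; the 90% interval is 8.58 ± t·0.4 with t_{0.95,26} = 1.706.
Half-width: 1.706 × 0.4 = 0.682.
8.58 − 0.682 = 7.898; 8.58 + 0.682 = 9.262.

[7.898, 9.262]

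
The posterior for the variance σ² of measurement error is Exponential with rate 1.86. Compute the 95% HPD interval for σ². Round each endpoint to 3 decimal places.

[0.000, 1.611]

The exponential density is strictly decreasing on [0, ∞), so the HPD interval is anchored at 0: [0, q] with P(σ² ≤ q) = 0.95.
q = −ln(1 − 0.95) / 1.86 = 2.9957 / 1.86 = 1.611.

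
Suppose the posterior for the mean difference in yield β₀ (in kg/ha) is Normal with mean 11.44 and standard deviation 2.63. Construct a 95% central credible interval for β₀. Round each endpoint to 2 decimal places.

[6.29, 16.59]

The posterior is symmetric, so the 95% equal-tailed interval is β₀ = 11.44 ± z·2.63 with z = 1.960.
Half-width: 1.960 × 2.63 = 5.15.
11.44 − 5.15 = 6.29; 11.44 + 5.15 = 16.59.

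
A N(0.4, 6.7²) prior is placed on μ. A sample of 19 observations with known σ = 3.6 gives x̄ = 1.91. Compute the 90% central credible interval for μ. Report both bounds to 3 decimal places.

[0.539, 3.236]

Posterior precision = 1/6.7² + 19/3.6² = 0.0223 + 1.4660 = 1.4883, so posterior SD = 0.8197.
Posterior mean = (0.4/6.7² + 19·1.91/3.6²) / 1.4883 = 1.8874.
Interval: 1.8874 ± 1.645 × 0.8197 → [0.539, 3.236].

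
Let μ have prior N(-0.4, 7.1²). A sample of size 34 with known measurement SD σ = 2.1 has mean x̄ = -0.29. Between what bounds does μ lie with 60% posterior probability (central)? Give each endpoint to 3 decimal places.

[-0.593, 0.012]

Posterior precision = 1/7.1² + 34/2.1² = 0.0198 + 7.7098 = 7.7296, so posterior SD = 0.3597.
Posterior mean = (-0.4/7.1² + 34·-0.29/2.1²) / 7.7296 = -0.2903.
Interval: -0.2903 ± 0.842 × 0.3597 → [-0.593, 0.012].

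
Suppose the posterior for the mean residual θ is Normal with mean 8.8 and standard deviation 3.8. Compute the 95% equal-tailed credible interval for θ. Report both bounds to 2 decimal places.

The posterior is symmetric, so the 95% equal-tailed interval is θ = 8.8 ± z·3.8 with z = 1.960.
Half-width: 1.960 × 3.8 = 7.45.
8.8 − 7.45 = 1.35; 8.8 + 7.45 = 16.25.

[1.35, 16.25]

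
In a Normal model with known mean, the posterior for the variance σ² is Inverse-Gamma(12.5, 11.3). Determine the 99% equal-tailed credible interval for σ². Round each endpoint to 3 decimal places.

[0.482, 2.148]

Inverse-Gamma(12.5, 11.3) quantiles: F⁻¹(0.005) and F⁻¹(0.995).
Equivalently, 1/σ² ~ Gamma(12.5, rate = 11.3); invert its 0.995 and 0.005 quantiles.
Posterior mean ≈ 0.983, SD ≈ 0.303; a Normal approximation gives roughly [0.202, 1.764].
Exact: lower = 0.482; upper = 2.148.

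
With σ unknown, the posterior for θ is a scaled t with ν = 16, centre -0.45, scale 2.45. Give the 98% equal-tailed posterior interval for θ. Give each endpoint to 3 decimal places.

[-6.780, 5.880]

The t_16 distribution is symmetric; the 98% interval is -0.45 ± t·2.45 with t_{0.99,16} = 2.583.
Half-width: 2.583 × 2.45 = 6.330.
-0.45 − 6.330 = -6.780; -0.45 + 6.330 = 5.880.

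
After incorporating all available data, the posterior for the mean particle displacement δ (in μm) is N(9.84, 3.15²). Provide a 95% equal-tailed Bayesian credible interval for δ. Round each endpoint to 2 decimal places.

The posterior is symmetric, so the 95% equal-tailed interval is δ = 9.84 ± z·3.15 with z = 1.960.
Half-width: 1.960 × 3.15 = 6.17.
9.84 − 6.17 = 3.67; 9.84 + 6.17 = 16.01.

[3.67, 16.01]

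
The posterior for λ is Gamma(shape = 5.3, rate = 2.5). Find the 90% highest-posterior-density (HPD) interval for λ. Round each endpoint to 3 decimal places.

[0.676, 3.508]

The posterior is unimodal and skewed, so the HPD interval has equal density at both endpoints and is the shortest 90% interval.
Solving f(0.676) = f(3.508) with F(3.508) − F(0.676) = 0.90 gives [0.676, 3.508].
For comparison, the equal-tailed interval is [0.864, 3.826]; the HPD is narrower and shifted toward the mode.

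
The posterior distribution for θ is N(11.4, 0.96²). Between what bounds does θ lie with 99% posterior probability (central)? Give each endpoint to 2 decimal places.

[8.93, 13.87]

The posterior is symmetric, so the 99% equal-tailed interval is θ = 11.4 ± z·0.96 with z = 2.576.
Half-width: 2.576 × 0.96 = 2.47.
11.4 − 2.47 = 8.93; 11.4 + 2.47 = 13.87.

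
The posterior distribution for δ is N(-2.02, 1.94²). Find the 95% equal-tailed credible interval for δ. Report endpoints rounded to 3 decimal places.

The posterior is symmetric, so the 95% equal-tailed interval is δ = -2.02 ± z·1.94 with z = 1.960.
Half-width: 1.960 × 1.94 = 3.802.
-2.02 − 3.802 = -5.822; -2.02 + 3.802 = 1.782.

[-5.822, 1.782]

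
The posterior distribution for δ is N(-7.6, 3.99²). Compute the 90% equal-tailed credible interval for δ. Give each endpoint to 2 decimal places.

The posterior is symmetric, so the 90% equal-tailed interval is δ = -7.6 ± z·3.99 with z = 1.645.
Half-width: 1.645 × 3.99 = 6.56.
-7.6 − 6.56 = -14.16; -7.6 + 6.56 = -1.04.

[-14.16, -1.04]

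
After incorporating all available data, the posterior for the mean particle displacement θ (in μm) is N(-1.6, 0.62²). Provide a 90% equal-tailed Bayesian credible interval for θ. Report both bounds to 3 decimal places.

The posterior is symmetric, so the 90% equal-tailed interval is θ = -1.6 ± z·0.62 with z = 1.645.
Half-width: 1.645 × 0.62 = 1.020.
-1.6 − 1.020 = -2.620; -1.6 + 1.020 = -0.580.

[-2.620, -0.580]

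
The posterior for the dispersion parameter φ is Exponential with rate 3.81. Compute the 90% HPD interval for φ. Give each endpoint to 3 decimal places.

[0.000, 0.604]

The exponential density is strictly decreasing on [0, ∞), so the HPD interval is anchored at 0: [0, q] with P(φ ≤ q) = 0.90.
q = −ln(1 − 0.90) / 3.81 = 2.3026 / 3.81 = 0.604.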